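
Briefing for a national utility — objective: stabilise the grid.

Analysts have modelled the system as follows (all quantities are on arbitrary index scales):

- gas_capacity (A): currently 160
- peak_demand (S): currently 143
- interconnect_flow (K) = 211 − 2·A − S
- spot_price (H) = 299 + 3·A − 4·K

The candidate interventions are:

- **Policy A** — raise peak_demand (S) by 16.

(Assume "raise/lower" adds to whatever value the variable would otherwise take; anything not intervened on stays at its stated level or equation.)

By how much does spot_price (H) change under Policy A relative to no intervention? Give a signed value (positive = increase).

64

Baseline:
  A = 160
  S = 143
  K = 211 − 2·160 − 143 = -252
  H = 299 + 3·160 − 4·(-252) = 1787
Policy A (S + 16):
  A = 160
  S = 143 + 16 = 159
  K = 211 − 2·160 − 159 = -268
  H = 299 + 3·160 − 4·(-268) = 1851
Change in H: 1851 − 1787 = 64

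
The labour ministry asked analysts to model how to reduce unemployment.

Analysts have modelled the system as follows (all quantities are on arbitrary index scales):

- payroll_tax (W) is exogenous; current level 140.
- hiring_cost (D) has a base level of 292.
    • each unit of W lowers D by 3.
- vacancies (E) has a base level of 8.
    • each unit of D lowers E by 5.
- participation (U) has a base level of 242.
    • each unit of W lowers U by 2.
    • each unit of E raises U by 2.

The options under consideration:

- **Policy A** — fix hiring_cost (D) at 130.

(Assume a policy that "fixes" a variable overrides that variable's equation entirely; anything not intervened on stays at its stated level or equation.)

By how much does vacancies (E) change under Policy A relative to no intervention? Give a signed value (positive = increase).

Baseline:
  W = 140
  D = 292 − 3·140 = -128
  E = 8 − 5·(-128) = 648
Policy A (D := 130):
  W = 140
  D = 130
  E = 8 − 5·130 = -642
Change in E: -642 − 648 = -1290

-1290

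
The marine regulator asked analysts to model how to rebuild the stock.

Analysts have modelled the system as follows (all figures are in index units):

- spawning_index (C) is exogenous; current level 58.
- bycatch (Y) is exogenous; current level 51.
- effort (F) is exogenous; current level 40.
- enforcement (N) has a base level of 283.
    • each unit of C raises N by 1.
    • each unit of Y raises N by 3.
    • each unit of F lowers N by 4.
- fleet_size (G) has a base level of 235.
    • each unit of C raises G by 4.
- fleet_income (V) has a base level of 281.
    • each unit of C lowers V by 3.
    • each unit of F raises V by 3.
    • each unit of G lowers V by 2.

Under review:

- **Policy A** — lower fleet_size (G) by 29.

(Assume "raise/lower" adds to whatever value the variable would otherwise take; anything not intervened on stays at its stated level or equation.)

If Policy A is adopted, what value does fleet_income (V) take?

Policy A (G − 29):
  C = 58
  F = 40
  G = 235 + 4·58 (−29 from intervention) = 438
  V = 281 − 3·58 + 3·40 − 2·438 = -649

-649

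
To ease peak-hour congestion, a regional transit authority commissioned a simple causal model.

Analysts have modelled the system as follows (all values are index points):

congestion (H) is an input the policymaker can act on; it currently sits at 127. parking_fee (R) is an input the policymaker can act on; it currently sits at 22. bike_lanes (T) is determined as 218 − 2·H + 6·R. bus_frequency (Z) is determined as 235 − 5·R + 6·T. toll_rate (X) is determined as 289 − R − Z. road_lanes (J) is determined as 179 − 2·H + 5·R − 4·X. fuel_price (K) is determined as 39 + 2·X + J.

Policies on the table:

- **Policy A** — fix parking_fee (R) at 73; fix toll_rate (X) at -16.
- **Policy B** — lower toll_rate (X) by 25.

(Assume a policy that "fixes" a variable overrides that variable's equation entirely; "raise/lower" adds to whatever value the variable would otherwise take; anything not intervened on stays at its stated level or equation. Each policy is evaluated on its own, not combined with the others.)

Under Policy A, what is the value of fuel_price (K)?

Policy A (R := 73, X := -16):
  H = 127
  R = 73
  T = 218 − 2·127 + 6·73 = 402
  Z = 235 − 5·73 + 6·402 = 2282
  X = -16
  J = 179 − 2·127 + 5·73 − 4·(-16) = 354
  K = 39 + 2·(-16) + 354 = 361

361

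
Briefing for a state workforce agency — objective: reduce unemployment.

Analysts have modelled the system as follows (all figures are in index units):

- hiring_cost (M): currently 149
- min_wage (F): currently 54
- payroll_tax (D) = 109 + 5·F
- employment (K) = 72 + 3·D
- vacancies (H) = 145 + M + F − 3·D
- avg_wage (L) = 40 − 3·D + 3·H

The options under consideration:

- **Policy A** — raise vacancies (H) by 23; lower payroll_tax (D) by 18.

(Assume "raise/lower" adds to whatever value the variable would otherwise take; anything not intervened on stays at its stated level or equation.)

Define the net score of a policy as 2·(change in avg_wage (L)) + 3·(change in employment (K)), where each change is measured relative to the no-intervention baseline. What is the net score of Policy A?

Baseline:
  M = 149
  F = 54
  D = 109 + 5·54 = 379
  K = 72 + 3·379 = 1209
  H = 145 + 149 + 54 − 3·379 = -789
  L = 40 − 3·379 + 3·(-789) = -3464
Policy A (H + 23, D − 18):
  M = 149
  F = 54
  D = 109 + 5·54 (−18 from intervention) = 361
  K = 72 + 3·361 = 1155
  H = 145 + 149 + 54 − 3·361 (+23 from intervention) = -712
  L = 40 − 3·361 + 3·(-712) = -3179
ΔL = -3179 − (-3464) = 285; ΔK = 1155 − 1209 = -54
Score = 2·285 + 3·(-54) = 408

408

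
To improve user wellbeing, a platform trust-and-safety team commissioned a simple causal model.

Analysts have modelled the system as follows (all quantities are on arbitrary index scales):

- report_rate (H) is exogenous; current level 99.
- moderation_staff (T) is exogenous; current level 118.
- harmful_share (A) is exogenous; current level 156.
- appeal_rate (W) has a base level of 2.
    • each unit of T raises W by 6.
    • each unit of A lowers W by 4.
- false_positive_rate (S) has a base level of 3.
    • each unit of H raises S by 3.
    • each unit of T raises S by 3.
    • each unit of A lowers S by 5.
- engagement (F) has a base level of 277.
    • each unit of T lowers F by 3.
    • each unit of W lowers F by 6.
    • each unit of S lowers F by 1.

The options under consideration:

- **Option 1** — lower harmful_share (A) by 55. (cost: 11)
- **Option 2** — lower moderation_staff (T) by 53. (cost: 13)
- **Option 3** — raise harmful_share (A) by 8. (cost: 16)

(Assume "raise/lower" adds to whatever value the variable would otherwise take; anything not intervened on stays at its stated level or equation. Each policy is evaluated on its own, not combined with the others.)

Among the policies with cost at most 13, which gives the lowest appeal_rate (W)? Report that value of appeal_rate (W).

-232

Option 1 (A − 55):
  T = 118
  A = 156 − 55 = 101
  W = 2 + 6·118 − 4·101 = 306
Option 2 (T − 53):
  T = 118 − 53 = 65
  A = 156
  W = 2 + 6·65 − 4·156 = -232
Comparing — Option 1: W=306, Option 2: W=-232. Lowest is -232 (Option 2).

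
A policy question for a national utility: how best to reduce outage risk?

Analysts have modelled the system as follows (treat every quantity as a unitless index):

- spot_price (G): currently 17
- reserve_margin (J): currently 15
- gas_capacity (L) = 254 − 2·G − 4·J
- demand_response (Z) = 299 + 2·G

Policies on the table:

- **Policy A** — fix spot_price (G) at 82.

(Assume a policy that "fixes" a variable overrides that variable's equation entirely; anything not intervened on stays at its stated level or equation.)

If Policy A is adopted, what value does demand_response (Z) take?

463

Policy A (G := 82):
  G = 82
  Z = 299 + 2·82 = 463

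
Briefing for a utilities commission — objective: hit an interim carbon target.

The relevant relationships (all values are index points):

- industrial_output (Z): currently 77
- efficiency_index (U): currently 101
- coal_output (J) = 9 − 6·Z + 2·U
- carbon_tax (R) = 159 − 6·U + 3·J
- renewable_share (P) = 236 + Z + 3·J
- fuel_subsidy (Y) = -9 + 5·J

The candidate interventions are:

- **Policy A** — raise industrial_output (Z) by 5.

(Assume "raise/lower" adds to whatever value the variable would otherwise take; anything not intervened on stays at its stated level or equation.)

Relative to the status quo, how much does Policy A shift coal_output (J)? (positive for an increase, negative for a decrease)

Baseline:
  Z = 77
  U = 101
  J = 9 − 6·77 + 2·101 = -251
Policy A (Z + 5):
  Z = 77 + 5 = 82
  U = 101
  J = 9 − 6·82 + 2·101 = -281
Change in J: -281 − (-251) = -30

-30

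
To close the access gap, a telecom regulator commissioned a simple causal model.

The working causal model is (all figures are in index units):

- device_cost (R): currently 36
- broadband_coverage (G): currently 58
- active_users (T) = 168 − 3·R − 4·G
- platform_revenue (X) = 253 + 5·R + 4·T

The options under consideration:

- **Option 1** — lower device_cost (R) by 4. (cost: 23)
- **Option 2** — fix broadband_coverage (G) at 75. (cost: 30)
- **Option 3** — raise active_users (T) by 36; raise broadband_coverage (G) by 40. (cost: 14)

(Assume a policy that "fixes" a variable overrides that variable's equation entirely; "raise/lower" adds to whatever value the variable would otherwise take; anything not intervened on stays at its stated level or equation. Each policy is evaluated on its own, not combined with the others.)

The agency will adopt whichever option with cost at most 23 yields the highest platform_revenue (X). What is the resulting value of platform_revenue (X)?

-227

Option 1 (R − 4):
  R = 36 − 4 = 32
  G = 58
  T = 168 − 3·32 − 4·58 = -160
  X = 253 + 5·32 + 4·(-160) = -227
Option 3 (T + 36, G + 40):
  R = 36
  G = 58 + 40 = 98
  T = 168 − 3·36 − 4·98 (+36 from intervention) = -296
  X = 253 + 5·36 + 4·(-296) = -751
Comparing — Option 1: X=-227, Option 3: X=-751. Highest is -227 (Option 1).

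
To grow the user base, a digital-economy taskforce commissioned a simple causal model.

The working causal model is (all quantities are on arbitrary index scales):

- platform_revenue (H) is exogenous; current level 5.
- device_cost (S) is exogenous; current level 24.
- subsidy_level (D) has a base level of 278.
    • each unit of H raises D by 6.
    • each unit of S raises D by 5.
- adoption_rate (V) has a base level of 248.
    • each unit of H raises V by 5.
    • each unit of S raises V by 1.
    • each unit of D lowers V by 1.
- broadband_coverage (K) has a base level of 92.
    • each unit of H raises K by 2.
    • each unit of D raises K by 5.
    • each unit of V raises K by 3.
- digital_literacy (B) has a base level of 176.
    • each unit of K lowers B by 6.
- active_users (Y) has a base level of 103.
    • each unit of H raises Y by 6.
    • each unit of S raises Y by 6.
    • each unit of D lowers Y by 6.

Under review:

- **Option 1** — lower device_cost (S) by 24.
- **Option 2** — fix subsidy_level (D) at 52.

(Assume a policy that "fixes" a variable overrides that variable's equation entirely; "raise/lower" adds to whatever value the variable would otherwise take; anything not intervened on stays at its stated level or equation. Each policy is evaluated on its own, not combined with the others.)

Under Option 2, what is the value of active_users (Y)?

-35

Option 2 (D := 52):
  H = 5
  S = 24
  D = 52
  Y = 103 + 6·5 + 6·24 − 6·52 = -35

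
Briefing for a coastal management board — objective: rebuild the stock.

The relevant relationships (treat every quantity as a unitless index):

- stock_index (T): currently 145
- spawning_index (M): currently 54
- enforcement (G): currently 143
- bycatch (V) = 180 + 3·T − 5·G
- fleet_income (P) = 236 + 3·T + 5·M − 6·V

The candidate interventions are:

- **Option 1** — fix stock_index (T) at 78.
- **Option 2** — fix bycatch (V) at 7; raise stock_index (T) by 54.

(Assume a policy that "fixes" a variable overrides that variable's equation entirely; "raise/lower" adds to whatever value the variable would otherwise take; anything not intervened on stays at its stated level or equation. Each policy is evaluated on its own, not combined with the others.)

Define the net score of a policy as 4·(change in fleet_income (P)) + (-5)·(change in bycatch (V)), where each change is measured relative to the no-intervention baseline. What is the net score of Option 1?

Baseline:
  T = 145
  M = 54
  G = 143
  V = 180 + 3·145 − 5·143 = -100
  P = 236 + 3·145 + 5·54 − 6·(-100) = 1541
Option 1 (T := 78):
  T = 78
  M = 54
  G = 143
  V = 180 + 3·78 − 5·143 = -301
  P = 236 + 3·78 + 5·54 − 6·(-301) = 2546
ΔP = 2546 − 1541 = 1005; ΔV = -301 − (-100) = -201
Score = 4·1005 + (-5)·(-201) = 5025

5025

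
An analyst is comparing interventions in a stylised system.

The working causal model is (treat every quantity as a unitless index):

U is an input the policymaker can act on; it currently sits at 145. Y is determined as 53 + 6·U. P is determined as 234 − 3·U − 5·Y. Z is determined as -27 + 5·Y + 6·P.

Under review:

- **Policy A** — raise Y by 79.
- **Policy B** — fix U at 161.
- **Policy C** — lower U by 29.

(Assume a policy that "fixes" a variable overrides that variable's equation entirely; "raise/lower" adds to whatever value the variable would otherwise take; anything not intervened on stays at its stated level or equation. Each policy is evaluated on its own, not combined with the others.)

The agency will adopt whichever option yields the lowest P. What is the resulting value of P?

Policy A (Y + 79):
  U = 145
  Y = 53 + 6·145 (+79 from intervention) = 1002
  P = 234 − 3·145 − 5·1002 = -5211
Policy B (U := 161):
  U = 161
  Y = 53 + 6·161 = 1019
  P = 234 − 3·161 − 5·1019 = -5344
Policy C (U − 29):
  U = 145 − 29 = 116
  Y = 53 + 6·116 = 749
  P = 234 − 3·116 − 5·749 = -3859
Comparing — Policy A: P=-5211, Policy B: P=-5344, Policy C: P=-3859. Lowest is -5344 (Policy B).

-5344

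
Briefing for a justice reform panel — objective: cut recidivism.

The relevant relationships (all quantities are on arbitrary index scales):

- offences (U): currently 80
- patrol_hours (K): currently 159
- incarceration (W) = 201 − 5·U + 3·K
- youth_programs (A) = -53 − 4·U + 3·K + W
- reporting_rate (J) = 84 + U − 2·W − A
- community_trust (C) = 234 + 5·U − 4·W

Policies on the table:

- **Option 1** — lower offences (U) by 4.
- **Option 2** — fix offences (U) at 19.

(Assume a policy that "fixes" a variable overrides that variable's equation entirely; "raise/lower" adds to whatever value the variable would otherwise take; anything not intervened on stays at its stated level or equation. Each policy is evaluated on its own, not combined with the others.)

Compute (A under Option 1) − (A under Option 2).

Option 1 (U − 4):
  U = 80 − 4 = 76
  K = 159
  W = 201 − 5·76 + 3·159 = 298
  A = -53 − 4·76 + 3·159 + 298 = 418
Option 2 (U := 19):
  U = 19
  K = 159
  W = 201 − 5·19 + 3·159 = 583
  A = -53 − 4·19 + 3·159 + 583 = 931
A: 418 − 931 = -513

-513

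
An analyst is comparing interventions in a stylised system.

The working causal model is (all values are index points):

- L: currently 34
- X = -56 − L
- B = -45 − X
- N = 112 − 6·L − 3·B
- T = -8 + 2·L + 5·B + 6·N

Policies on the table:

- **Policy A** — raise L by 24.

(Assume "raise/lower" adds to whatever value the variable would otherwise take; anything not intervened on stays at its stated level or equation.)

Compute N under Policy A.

-443

Policy A (L + 24):
  L = 34 + 24 = 58
  X = -56 − 58 = -114
  B = -45 − (-114) = 69
  N = 112 − 6·58 − 3·69 = -443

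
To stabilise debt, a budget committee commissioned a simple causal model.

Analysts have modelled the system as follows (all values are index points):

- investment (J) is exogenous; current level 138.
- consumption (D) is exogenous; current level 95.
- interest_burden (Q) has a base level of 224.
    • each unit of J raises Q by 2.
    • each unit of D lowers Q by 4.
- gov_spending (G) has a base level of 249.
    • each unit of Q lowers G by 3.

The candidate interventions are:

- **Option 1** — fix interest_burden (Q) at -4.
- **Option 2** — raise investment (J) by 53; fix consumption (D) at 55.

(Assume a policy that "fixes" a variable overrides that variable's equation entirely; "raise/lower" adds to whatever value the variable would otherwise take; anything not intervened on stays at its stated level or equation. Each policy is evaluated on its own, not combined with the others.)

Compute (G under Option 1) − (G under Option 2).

Option 1 (Q := -4):
  J = 138
  D = 95
  Q = -4
  G = 249 − 3·(-4) = 261
Option 2 (J + 53, D := 55):
  J = 138 + 53 = 191
  D = 55
  Q = 224 + 2·191 − 4·55 = 386
  G = 249 − 3·386 = -909
G: 261 − (-909) = 1170

1170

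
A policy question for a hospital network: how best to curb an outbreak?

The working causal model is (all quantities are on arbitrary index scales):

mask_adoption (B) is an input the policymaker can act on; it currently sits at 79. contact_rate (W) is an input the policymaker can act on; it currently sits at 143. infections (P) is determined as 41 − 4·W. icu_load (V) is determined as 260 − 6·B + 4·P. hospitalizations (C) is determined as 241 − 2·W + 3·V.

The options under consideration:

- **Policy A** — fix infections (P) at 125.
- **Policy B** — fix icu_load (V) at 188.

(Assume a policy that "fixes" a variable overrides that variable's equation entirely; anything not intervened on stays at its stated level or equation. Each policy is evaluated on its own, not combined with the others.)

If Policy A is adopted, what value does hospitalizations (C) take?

Policy A (P := 125):
  B = 79
  W = 143
  P = 125
  V = 260 − 6·79 + 4·125 = 286
  C = 241 − 2·143 + 3·286 = 813

813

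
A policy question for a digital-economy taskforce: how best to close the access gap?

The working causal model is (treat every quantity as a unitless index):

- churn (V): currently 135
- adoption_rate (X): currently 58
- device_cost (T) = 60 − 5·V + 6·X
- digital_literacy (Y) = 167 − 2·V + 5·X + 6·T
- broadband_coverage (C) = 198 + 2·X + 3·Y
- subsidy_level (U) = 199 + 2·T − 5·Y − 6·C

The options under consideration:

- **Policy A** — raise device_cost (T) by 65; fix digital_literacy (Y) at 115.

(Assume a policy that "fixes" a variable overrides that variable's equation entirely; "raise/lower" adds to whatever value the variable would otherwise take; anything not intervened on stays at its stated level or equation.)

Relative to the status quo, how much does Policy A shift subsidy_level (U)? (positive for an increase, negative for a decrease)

-35060

Baseline:
  V = 135
  X = 58
  T = 60 − 5·135 + 6·58 = -267
  Y = 167 − 2·135 + 5·58 + 6·(-267) = -1415
  C = 198 + 2·58 + 3·(-1415) = -3931
  U = 199 + 2·(-267) − 5·(-1415) − 6·(-3931) = 30326
Policy A (T + 65, Y := 115):
  V = 135
  X = 58
  T = 60 − 5·135 + 6·58 (+65 from intervention) = -202
  Y = 115
  C = 198 + 2·58 + 3·115 = 659
  U = 199 + 2·(-202) − 5·115 − 6·659 = -4734
Change in U: -4734 − 30326 = -35060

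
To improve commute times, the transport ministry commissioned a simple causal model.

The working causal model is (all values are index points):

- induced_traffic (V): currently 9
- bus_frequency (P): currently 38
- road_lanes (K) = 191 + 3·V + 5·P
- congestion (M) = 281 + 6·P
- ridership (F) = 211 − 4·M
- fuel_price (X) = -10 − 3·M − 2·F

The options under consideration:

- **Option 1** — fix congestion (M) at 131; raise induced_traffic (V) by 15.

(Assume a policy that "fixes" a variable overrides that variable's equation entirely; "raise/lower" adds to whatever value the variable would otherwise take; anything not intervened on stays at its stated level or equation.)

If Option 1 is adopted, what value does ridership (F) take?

-313

Option 1 (M := 131, V + 15):
  P = 38
  M = 131
  F = 211 − 4·131 = -313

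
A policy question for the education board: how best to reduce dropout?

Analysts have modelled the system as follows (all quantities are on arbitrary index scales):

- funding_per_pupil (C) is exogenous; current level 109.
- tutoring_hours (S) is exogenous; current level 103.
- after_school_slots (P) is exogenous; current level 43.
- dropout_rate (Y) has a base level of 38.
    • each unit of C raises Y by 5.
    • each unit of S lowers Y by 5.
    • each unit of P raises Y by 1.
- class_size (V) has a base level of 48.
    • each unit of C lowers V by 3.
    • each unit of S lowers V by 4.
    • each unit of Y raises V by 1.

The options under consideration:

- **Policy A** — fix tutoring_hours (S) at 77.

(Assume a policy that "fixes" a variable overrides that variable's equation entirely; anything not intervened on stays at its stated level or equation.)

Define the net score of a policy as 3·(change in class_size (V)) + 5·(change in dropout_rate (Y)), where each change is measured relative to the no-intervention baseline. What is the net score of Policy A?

1352

Baseline:
  C = 109
  S = 103
  P = 43
  Y = 38 + 5·109 − 5·103 + 43 = 111
  V = 48 − 3·109 − 4·103 + 111 = -580
Policy A (S := 77):
  C = 109
  S = 77
  P = 43
  Y = 38 + 5·109 − 5·77 + 43 = 241
  V = 48 − 3·109 − 4·77 + 241 = -346
ΔV = -346 − (-580) = 234; ΔY = 241 − 111 = 130
Score = 3·234 + 5·130 = 1352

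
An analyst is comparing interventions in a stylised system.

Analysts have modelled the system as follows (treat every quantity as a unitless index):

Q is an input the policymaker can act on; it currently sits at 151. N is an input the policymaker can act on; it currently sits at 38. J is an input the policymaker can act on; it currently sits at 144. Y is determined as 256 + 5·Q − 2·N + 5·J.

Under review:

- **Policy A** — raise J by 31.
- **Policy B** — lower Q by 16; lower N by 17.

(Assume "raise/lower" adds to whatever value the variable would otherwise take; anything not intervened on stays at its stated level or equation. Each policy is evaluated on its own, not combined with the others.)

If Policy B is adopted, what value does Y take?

1609

Policy B (Q − 16, N − 17):
  Q = 151 − 16 = 135
  N = 38 − 17 = 21
  J = 144
  Y = 256 + 5·135 − 2·21 + 5·144 = 1609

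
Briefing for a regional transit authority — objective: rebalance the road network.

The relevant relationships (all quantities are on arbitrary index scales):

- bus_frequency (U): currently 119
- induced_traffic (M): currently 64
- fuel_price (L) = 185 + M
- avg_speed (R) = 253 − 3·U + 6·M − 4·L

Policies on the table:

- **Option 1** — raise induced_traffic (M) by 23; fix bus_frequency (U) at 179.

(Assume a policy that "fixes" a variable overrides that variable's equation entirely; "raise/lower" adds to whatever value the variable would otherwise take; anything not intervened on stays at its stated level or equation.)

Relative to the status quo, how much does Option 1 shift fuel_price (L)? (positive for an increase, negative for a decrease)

Baseline:
  M = 64
  L = 185 + 64 = 249
Option 1 (M + 23, U := 179):
  M = 64 + 23 = 87
  L = 185 + 87 = 272
Change in L: 272 − 249 = 23

23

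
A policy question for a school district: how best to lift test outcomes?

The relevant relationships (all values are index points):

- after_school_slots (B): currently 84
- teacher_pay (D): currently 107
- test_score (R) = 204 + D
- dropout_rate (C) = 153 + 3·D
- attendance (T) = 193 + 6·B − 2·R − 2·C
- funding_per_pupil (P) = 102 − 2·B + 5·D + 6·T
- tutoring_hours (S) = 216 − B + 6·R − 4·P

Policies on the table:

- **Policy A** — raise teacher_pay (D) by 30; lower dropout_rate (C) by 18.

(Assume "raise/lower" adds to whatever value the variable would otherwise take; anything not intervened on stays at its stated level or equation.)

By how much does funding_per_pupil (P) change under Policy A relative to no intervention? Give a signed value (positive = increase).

-1074

Baseline:
  B = 84
  D = 107
  R = 204 + 107 = 311
  C = 153 + 3·107 = 474
  T = 193 + 6·84 − 2·311 − 2·474 = -873
  P = 102 − 2·84 + 5·107 + 6·(-873) = -4769
Policy A (D + 30, C − 18):
  B = 84
  D = 107 + 30 = 137
  R = 204 + 137 = 341
  C = 153 + 3·137 (−18 from intervention) = 546
  T = 193 + 6·84 − 2·341 − 2·546 = -1077
  P = 102 − 2·84 + 5·137 + 6·(-1077) = -5843
Change in P: -5843 − (-4769) = -1074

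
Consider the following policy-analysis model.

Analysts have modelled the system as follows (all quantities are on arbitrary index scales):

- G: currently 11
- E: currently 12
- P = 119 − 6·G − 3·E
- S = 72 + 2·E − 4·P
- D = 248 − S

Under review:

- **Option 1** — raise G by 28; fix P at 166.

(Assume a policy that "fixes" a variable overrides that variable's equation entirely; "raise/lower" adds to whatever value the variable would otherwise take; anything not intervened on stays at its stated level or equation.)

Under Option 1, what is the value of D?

816

Option 1 (G + 28, P := 166):
  G = 11 + 28 = 39
  E = 12
  P = 166
  S = 72 + 2·12 − 4·166 = -568
  D = 248 − (-568) = 816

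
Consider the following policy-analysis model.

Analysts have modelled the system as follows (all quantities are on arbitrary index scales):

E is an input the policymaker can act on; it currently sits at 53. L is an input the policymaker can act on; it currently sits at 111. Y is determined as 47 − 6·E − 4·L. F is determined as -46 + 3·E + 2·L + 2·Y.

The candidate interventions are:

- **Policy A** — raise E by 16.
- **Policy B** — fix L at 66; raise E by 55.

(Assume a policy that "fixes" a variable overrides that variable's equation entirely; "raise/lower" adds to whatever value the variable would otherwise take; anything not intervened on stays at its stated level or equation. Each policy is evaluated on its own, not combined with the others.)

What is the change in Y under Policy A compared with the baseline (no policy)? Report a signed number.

Baseline:
  E = 53
  L = 111
  Y = 47 − 6·53 − 4·111 = -715
Policy A (E + 16):
  E = 53 + 16 = 69
  L = 111
  Y = 47 − 6·69 − 4·111 = -811
Change in Y: -811 − (-715) = -96

-96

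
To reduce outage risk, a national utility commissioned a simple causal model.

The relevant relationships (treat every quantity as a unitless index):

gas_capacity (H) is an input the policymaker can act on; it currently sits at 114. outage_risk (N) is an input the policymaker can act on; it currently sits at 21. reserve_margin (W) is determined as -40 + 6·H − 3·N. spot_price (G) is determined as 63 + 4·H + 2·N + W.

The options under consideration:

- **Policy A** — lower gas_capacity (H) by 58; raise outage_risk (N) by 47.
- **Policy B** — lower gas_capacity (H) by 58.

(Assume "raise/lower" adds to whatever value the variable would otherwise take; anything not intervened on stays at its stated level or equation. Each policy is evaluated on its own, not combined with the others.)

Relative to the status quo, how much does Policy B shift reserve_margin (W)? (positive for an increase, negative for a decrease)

-348

Baseline:
  H = 114
  N = 21
  W = -40 + 6·114 − 3·21 = 581
Policy B (H − 58):
  H = 114 − 58 = 56
  N = 21
  W = -40 + 6·56 − 3·21 = 233
Change in W: 233 − 581 = -348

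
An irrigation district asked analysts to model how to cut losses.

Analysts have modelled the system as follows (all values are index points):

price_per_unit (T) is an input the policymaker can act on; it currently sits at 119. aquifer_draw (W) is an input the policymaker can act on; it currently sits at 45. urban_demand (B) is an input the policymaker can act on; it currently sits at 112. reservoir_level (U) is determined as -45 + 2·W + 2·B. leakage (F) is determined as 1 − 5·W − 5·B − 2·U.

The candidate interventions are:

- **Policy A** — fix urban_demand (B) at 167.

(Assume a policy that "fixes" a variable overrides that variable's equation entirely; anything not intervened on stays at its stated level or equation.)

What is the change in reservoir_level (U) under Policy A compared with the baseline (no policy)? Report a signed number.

Baseline:
  W = 45
  B = 112
  U = -45 + 2·45 + 2·112 = 269
Policy A (B := 167):
  W = 45
  B = 167
  U = -45 + 2·45 + 2·167 = 379
Change in U: 379 − 269 = 110

110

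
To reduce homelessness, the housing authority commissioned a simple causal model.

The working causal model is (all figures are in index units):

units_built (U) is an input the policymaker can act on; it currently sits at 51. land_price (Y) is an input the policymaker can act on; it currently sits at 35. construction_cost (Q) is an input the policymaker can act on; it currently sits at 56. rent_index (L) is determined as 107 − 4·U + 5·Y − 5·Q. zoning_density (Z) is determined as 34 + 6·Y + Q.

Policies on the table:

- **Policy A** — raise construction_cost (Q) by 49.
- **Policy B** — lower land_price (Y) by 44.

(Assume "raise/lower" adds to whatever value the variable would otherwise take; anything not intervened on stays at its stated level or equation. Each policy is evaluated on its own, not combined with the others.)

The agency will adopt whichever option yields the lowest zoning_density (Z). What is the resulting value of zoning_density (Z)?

36

Policy A (Q + 49):
  Y = 35
  Q = 56 + 49 = 105
  Z = 34 + 6·35 + 105 = 349
Policy B (Y − 44):
  Y = 35 − 44 = -9
  Q = 56
  Z = 34 + 6·(-9) + 56 = 36
Comparing — Policy A: Z=349, Policy B: Z=36. Lowest is 36 (Policy B).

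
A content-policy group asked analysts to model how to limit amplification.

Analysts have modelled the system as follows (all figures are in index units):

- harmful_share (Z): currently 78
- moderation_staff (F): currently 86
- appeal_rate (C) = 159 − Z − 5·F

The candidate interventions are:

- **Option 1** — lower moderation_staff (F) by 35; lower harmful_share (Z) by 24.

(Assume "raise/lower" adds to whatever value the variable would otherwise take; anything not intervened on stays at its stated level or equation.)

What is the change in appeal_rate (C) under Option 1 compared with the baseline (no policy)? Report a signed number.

199

Baseline:
  Z = 78
  F = 86
  C = 159 − 78 − 5·86 = -349
Option 1 (F − 35, Z − 24):
  Z = 78 − 24 = 54
  F = 86 − 35 = 51
  C = 159 − 54 − 5·51 = -150
Change in C: -150 − (-349) = 199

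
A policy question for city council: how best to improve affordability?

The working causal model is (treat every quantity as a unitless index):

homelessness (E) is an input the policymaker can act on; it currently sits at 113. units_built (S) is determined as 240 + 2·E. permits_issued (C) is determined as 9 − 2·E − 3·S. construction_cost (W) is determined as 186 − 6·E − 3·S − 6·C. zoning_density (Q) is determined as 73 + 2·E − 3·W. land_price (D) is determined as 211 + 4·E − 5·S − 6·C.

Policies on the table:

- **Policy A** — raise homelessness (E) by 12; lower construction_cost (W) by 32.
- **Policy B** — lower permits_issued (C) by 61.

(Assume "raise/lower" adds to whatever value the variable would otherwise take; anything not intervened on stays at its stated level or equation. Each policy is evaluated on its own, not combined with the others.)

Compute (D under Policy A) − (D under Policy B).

Policy A (E + 12, W − 32):
  E = 113 + 12 = 125
  S = 240 + 2·125 = 490
  C = 9 − 2·125 − 3·490 = -1711
  D = 211 + 4·125 − 5·490 − 6·(-1711) = 8527
Policy B (C − 61):
  E = 113
  S = 240 + 2·113 = 466
  C = 9 − 2·113 − 3·466 (−61 from intervention) = -1676
  D = 211 + 4·113 − 5·466 − 6·(-1676) = 8389
D: 8527 − 8389 = 138

138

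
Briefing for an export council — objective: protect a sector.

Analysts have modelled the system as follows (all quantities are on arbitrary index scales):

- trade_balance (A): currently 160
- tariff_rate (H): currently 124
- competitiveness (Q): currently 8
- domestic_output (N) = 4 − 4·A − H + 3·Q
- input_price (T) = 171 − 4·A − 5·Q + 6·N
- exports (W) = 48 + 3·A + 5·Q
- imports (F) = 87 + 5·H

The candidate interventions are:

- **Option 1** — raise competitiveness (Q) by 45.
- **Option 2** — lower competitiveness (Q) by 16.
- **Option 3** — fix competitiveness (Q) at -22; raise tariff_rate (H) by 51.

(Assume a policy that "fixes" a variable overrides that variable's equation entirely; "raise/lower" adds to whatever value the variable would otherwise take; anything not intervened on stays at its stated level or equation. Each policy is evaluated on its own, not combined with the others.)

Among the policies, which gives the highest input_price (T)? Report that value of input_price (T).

Option 1 (Q + 45):
  A = 160
  H = 124
  Q = 8 + 45 = 53
  N = 4 − 4·160 − 124 + 3·53 = -601
  T = 171 − 4·160 − 5·53 + 6·(-601) = -4340
Option 2 (Q − 16):
  A = 160
  H = 124
  Q = 8 − 16 = -8
  N = 4 − 4·160 − 124 + 3·(-8) = -784
  T = 171 − 4·160 − 5·(-8) + 6·(-784) = -5133
Option 3 (Q := -22, H + 51):
  A = 160
  H = 124 + 51 = 175
  Q = -22
  N = 4 − 4·160 − 175 + 3·(-22) = -877
  T = 171 − 4·160 − 5·(-22) + 6·(-877) = -5621
Comparing — Option 1: T=-4340, Option 2: T=-5133, Option 3: T=-5621. Highest is -4340 (Option 1).

-4340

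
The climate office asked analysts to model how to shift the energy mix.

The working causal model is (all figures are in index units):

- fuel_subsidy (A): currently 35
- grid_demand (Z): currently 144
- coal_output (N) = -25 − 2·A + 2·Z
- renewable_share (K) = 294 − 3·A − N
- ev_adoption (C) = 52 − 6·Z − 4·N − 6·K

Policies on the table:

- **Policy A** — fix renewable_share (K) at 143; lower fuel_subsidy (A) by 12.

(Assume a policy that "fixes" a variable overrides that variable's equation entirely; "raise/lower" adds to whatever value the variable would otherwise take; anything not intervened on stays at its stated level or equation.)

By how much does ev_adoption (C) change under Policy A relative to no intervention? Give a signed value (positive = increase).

-978

Baseline:
  A = 35
  Z = 144
  N = -25 − 2·35 + 2·144 = 193
  K = 294 − 3·35 − 193 = -4
  C = 52 − 6·144 − 4·193 − 6·(-4) = -1560
Policy A (K := 143, A − 12):
  A = 35 − 12 = 23
  Z = 144
  N = -25 − 2·23 + 2·144 = 217
  K = 143
  C = 52 − 6·144 − 4·217 − 6·143 = -2538
Change in C: -2538 − (-1560) = -978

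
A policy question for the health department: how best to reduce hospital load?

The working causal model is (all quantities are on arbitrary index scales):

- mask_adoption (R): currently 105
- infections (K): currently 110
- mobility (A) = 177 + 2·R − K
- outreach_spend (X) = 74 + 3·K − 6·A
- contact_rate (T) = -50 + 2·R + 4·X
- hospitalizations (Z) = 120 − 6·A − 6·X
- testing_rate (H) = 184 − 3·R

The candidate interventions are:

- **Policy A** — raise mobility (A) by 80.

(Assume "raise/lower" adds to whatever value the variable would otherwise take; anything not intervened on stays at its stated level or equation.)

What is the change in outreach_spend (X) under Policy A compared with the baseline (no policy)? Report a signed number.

-480

Baseline:
  R = 105
  K = 110
  A = 177 + 2·105 − 110 = 277
  X = 74 + 3·110 − 6·277 = -1258
Policy A (A + 80):
  R = 105
  K = 110
  A = 177 + 2·105 − 110 (+80 from intervention) = 357
  X = 74 + 3·110 − 6·357 = -1738
Change in X: -1738 − (-1258) = -480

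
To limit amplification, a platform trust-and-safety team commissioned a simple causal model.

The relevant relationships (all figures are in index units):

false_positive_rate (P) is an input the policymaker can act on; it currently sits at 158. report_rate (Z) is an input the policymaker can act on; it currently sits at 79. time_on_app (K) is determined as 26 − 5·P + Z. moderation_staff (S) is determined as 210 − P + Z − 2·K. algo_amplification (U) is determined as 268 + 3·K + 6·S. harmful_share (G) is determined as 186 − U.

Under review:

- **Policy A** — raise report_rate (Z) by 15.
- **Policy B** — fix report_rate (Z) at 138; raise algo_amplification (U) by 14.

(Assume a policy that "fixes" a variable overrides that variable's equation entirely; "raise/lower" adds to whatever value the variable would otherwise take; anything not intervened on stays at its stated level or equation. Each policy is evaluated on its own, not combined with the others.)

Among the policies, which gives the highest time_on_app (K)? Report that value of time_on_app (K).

Policy A (Z + 15):
  P = 158
  Z = 79 + 15 = 94
  K = 26 − 5·158 + 94 = -670
Policy B (Z := 138, U + 14):
  P = 158
  Z = 138
  K = 26 − 5·158 + 138 = -626
Comparing — Policy A: K=-670, Policy B: K=-626. Highest is -626 (Policy B).

-626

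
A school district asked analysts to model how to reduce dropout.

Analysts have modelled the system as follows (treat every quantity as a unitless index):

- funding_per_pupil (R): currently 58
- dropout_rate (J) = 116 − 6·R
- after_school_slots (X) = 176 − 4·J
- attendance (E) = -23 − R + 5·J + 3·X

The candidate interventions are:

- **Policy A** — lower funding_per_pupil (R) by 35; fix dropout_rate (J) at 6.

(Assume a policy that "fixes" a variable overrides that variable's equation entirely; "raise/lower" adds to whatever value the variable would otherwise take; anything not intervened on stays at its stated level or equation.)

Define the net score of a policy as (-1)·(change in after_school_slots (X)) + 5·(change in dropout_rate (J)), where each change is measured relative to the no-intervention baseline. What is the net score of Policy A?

Baseline:
  R = 58
  J = 116 − 6·58 = -232
  X = 176 − 4·(-232) = 1104
Policy A (R − 35, J := 6):
  R = 58 − 35 = 23
  J = 6
  X = 176 − 4·6 = 152
ΔX = 152 − 1104 = -952; ΔJ = 6 − (-232) = 238
Score = (-1)·(-952) + 5·238 = 2142

2142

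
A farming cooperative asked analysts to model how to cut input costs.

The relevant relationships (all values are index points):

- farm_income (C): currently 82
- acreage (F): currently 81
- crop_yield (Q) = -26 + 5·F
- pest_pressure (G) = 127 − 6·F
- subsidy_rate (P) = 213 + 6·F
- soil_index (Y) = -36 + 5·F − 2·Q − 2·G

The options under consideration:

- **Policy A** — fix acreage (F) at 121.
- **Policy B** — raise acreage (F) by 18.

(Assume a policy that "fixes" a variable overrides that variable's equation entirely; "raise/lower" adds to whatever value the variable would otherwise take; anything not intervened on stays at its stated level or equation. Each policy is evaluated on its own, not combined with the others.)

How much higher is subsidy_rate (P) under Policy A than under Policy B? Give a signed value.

132

Policy A (F := 121):
  F = 121
  P = 213 + 6·121 = 939
Policy B (F + 18):
  F = 81 + 18 = 99
  P = 213 + 6·99 = 807
P: 939 − 807 = 132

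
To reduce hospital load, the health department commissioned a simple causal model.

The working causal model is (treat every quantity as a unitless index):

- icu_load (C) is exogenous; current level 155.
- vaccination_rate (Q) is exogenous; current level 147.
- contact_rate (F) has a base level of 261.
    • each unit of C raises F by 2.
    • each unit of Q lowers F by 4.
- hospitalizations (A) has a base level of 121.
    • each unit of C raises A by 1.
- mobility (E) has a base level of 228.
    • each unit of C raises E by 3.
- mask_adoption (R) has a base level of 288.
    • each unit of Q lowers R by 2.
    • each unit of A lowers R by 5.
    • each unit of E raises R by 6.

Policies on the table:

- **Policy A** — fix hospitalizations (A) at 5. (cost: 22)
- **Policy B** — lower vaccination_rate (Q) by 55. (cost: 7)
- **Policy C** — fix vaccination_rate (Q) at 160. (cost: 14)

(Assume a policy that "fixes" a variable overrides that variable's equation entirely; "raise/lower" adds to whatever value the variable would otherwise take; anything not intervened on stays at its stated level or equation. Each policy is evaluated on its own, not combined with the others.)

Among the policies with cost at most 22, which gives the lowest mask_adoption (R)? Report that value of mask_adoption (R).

Policy A (A := 5):
  C = 155
  Q = 147
  A = 5
  E = 228 + 3·155 = 693
  R = 288 − 2·147 − 5·5 + 6·693 = 4127
Policy B (Q − 55):
  C = 155
  Q = 147 − 55 = 92
  A = 121 + 155 = 276
  E = 228 + 3·155 = 693
  R = 288 − 2·92 − 5·276 + 6·693 = 2882
Policy C (Q := 160):
  C = 155
  Q = 160
  A = 121 + 155 = 276
  E = 228 + 3·155 = 693
  R = 288 − 2·160 − 5·276 + 6·693 = 2746
Comparing — Policy A: R=4127, Policy B: R=2882, Policy C: R=2746. Lowest is 2746 (Policy C).

2746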